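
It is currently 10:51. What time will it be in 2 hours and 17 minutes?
Starting time: 10:51
Adding 17 minutes to 51 minutes: 51 + 17 = 68 minutes = 1 hour and 8 minutes
Adding 2 hours: 10 + 2 + 1 (carry) = 13 - 12 = 1
Final time: 1:08

Final answer: 1:08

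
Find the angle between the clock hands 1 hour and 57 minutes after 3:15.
First find the time 1 hour and 57 minutes after 3:15.
Total minutes: 3 x 60 + 15 + 1 x 60 + 57 = 312.
312 mod 720 = 312 minutes = 5:12.
Now compute the angle at 5:12:
Hour hand: 5 x 30 + 12 x 0.5 = 156 degrees
Minute hand: 12 x 6 = 72 degrees
Difference: |156 - 72| = 84 degrees
The angle is 84 degrees

Final answer: 84 degrees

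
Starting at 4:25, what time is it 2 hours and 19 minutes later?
Starting time: 4:25
Adding 19 minutes to 25 minutes: 25 + 19 = 44 minutes
Adding 2 hours: 4 + 2 = 6
Final time: 6:44

Final answer: 6:44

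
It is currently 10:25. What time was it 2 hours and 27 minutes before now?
Starting time: 10:25 = 625 total minutes past 12:00
Subtracting: 2 hours and 27 minutes = 147 minutes
625 - 147 = 478 minutes
= 7 hours and 58 minutes past 12:00 = 7:58

Final answer: 7:58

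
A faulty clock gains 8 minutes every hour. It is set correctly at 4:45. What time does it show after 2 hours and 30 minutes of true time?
For every 60 true minutes, the faulty clock advances 60 + 8 = 68 minutes.
True elapsed: 2 hours and 30 minutes = 150 minutes.
Faulty clock advances: 150 x 68/60 = 170 minutes (drift: 20 minutes ahead).
Shown time: 4:45 + 170 minutes = 7:35.

Final answer: 7:35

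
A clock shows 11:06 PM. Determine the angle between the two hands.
Hour hand position: 11 x 30 + 6 x 0.5 = 333 degrees
Minute hand position: 6 x 6 = 36 degrees
Difference: |333 - 36| = 297 degrees
Since 297 > 180, the smaller angle is 360 - 297 = 63 degrees

Final answer: 63 degrees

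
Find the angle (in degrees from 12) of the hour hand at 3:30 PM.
The hour hand moves 30 degrees per hour and 0.5 degrees per minute.
At 3:30: (3) x 30 + 30 x 0.5 = 90 + 15 = 105 degrees

Final answer: 105 degrees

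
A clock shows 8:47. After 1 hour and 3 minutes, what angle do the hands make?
First find the time 1 hour and 3 minutes after 8:47.
Total minutes: 8 x 60 + 47 + 1 x 60 + 3 = 590.
590 mod 720 = 590 minutes = 9:50.
Now compute the angle at 9:50:
Hour hand: 9 x 30 + 50 x 0.5 = 295 degrees
Minute hand: 50 x 6 = 300 degrees
Difference: |295 - 300| = 5 degrees
The angle is 5 degrees

Final answer: 5 degrees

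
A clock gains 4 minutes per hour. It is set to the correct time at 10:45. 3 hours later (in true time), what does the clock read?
For every 60 true minutes, the faulty clock advances 60 + 4 = 64 minutes.
True elapsed: 3 hours = 180 minutes.
Faulty clock advances: 180 x 64/60 = 192 minutes (drift: 12 minutes ahead).
Shown time: 10:45 + 192 minutes = 1:57.

Final answer: 1:57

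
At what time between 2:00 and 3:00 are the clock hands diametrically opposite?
For hands to be 180 degrees apart: |30H - 5.5t| = 180
With H = 2: t = (30 x 2 + 180)/5.5 = 43.64 or t = (30 x 2 - 180)/5.5 = -21.82
First valid solution (0 < t < 60): t = 43.64 minutes
The hands are opposite at 43.64 minutes past 2:00.

Final answer: 43.64 minutes past 2:00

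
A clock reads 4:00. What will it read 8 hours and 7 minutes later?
Starting time: 4:00
Adding 7 minutes to 0 minutes: 0 + 7 = 7 minutes
Adding 8 hours: 4 + 8 = 12
Final time: 12:07

Final answer: 12:07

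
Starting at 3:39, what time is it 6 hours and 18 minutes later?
Starting time: 3:39
Adding 18 minutes to 39 minutes: 39 + 18 = 57 minutes
Adding 6 hours: 3 + 6 = 9
Final time: 9:57

Final answer: 9:57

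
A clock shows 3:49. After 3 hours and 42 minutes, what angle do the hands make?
First find the time 3 hours and 42 minutes after 3:49.
Total minutes: 3 x 60 + 49 + 3 x 60 + 42 = 451.
451 mod 720 = 451 minutes = 7:31.
Now compute the angle at 7:31:
Hour hand: 7 x 30 + 31 x 0.5 = 225.5 degrees
Minute hand: 31 x 6 = 186 degrees
Difference: |225.5 - 186| = 39.5 degrees
The angle is 39.5 degrees

Final answer: 39.5 degrees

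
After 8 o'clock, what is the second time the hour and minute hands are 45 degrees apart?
At t minutes past 8:00, the hour hand is at 30 x 8 + 0.5t degrees and the minute hand is at 6t degrees.
The smaller angle between them is 45 degrees when |30H - 5.5t| = 45 or |30H - 5.5t| = 315.
With H = 8, solve 30 x 8 - 5.5t = +/- target for each target:
  t = (30 x 8 - 45) / 5.5 = 35.45
  t = (30 x 8 + 45) / 5.5 = 51.82
  t = (30 x 8 - 315) / 5.5 = -13.64 (outside (0, 60))
  t = (30 x 8 + 315) / 5.5 = 100.91 (outside (0, 60))
Valid solutions in (0, 60): {35.45, 51.82} minutes.
The second occurrence is t = 51.82 minutes.
The hands form a 45-degree angle at 51.82 minutes past 8:00.

Final answer: 51.82 minutes past 8:00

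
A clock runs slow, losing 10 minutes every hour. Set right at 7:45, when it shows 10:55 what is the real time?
For every 60 true minutes, the faulty clock advances 50 minutes, so 1 faulty-clock minute corresponds to 60/50 true minutes.
From 7:45 to 10:55 on the faulty dial is 190 minutes.
True elapsed: 190 x 60/50 = 228 minutes = 3 hours and 48 minutes.
True time: 7:45 + 3 hours and 48 minutes = 11:33.

Final answer: 11:33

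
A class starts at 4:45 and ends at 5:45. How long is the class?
From 4:45 to 5:45:
(5 x 60 + 45) - (4 x 60 + 45) = 345 - 285 = 60 minutes
= 1 hour

Final answer: 1 hour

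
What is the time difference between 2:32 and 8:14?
From 2:32 to 8:14:
(8 x 60 + 14) - (2 x 60 + 32) = 494 - 152 = 342 minutes
= 5 hours and 42 minutes

Final answer: 5 hours and 42 minutes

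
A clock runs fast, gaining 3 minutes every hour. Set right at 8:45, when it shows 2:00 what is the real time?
For every 60 true minutes, the faulty clock advances 63 minutes, so 1 faulty-clock minute corresponds to 60/63 true minutes.
From 8:45 to 2:00 on the faulty dial is 315 minutes.
True elapsed: 315 x 60/63 = 300 minutes = 5 hours.
True time: 8:45 + 5 hours = 1:45.

Final answer: 1:45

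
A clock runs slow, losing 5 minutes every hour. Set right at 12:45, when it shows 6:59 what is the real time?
For every 60 true minutes, the faulty clock advances 55 minutes, so 1 faulty-clock minute corresponds to 60/55 true minutes.
From 12:45 to 6:59 on the faulty dial is 374 minutes.
True elapsed: 374 x 60/55 = 408 minutes = 6 hours and 48 minutes.
True time: 12:45 + 6 hours and 48 minutes = 7:33.

Final answer: 7:33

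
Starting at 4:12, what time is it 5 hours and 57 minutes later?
Starting time: 4:12
Adding 57 minutes to 12 minutes: 12 + 57 = 69 minutes = 1 hour and 9 minutes
Adding 5 hours: 4 + 5 + 1 (carry) = 10
Final time: 10:09

Final answer: 10:09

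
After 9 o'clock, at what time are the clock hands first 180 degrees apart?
For hands to be 180 degrees apart: |30H - 5.5t| = 180
With H = 9: t = (30 x 9 + 180)/5.5 = 81.82 or t = (30 x 9 - 180)/5.5 = 16.36
First valid solution (0 < t < 60): t = 16.36 minutes
The hands are opposite at 16.36 minutes past 9:00.

Final answer: 16.36 minutes past 9:00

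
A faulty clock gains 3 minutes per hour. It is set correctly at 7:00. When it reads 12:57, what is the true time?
For every 60 true minutes, the faulty clock advances 63 minutes, so 1 faulty-clock minute corresponds to 60/63 true minutes.
From 7:00 to 12:57 on the faulty dial is 357 minutes.
True elapsed: 357 x 60/63 = 340 minutes = 5 hours and 40 minutes.
True time: 7:00 + 5 hours and 40 minutes = 12:40.

Final answer: 12:40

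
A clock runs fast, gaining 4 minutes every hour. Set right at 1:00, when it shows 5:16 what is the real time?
For every 60 true minutes, the faulty clock advances 64 minutes, so 1 faulty-clock minute corresponds to 60/64 true minutes.
From 1:00 to 5:16 on the faulty dial is 256 minutes.
True elapsed: 256 x 60/64 = 240 minutes = 4 hours.
True time: 1:00 + 4 hours = 5:00.

Final answer: 5:00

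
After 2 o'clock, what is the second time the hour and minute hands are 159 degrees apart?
At t minutes past 2:00, the hour hand is at 30 x 2 + 0.5t degrees and the minute hand is at 6t degrees.
The smaller angle between them is 159 degrees when |30H - 5.5t| = 159 or |30H - 5.5t| = 201.
With H = 2, solve 30 x 2 - 5.5t = +/- target for each target:
  t = (30 x 2 - 159) / 5.5 = -18 (outside (0, 60))
  t = (30 x 2 + 159) / 5.5 = 39.82
  t = (30 x 2 - 201) / 5.5 = -25.64 (outside (0, 60))
  t = (30 x 2 + 201) / 5.5 = 47.45
Valid solutions in (0, 60): {39.82, 47.45} minutes.
The second occurrence is t = 47.45 minutes.
The hands form a 159-degree angle at 47.45 minutes past 2:00.

Final answer: 47.45 minutes past 2:00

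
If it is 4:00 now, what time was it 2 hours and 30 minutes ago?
Starting time: 4:00 = 240 total minutes past 12:00
Subtracting: 2 hours and 30 minutes = 150 minutes
240 - 150 = 90 minutes
= 1 hour and 30 minutes past 12:00 = 1:30

Final answer: 1:30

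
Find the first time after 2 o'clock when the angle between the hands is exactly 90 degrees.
At t minutes past 2:00, the hour hand is at 30 x 2 + 0.5t degrees and the minute hand is at 6t degrees.
The smaller angle between them is 90 degrees when |30H - 5.5t| = 90 or |30H - 5.5t| = 270.
With H = 2, solve 30 x 2 - 5.5t = +/- target for each target:
  t = (30 x 2 - 90) / 5.5 = -5.45 (outside (0, 60))
  t = (30 x 2 + 90) / 5.5 = 27.27
  t = (30 x 2 - 270) / 5.5 = -38.18 (outside (0, 60))
  t = (30 x 2 + 270) / 5.5 = 60 (outside (0, 60))
Valid solutions in (0, 60): {27.27} minutes.
The first occurrence is t = 27.27 minutes.
The hands form a 90-degree angle at 27.27 minutes past 2:00.

Final answer: 27.27 minutes past 2:00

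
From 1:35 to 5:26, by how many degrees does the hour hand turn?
The hour hand moves 0.5 degrees per minute.
Time elapsed: 5:26 - 1:35 = 231 minutes
Angular displacement: 231 x 0.5 = 115.5 degrees

Final answer: 115.5 degrees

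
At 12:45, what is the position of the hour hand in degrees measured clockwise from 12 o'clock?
The hour hand moves 30 degrees per hour and 0.5 degrees per minute.
At 12:45: (0) x 30 + 45 x 0.5 = 0 + 22.5 = 22.5 degrees

Final answer: 22.5 degrees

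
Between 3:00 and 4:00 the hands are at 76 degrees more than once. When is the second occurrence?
At t minutes past 3:00, the hour hand is at 30 x 3 + 0.5t degrees and the minute hand is at 6t degrees.
The smaller angle between them is 76 degrees when |30H - 5.5t| = 76 or |30H - 5.5t| = 284.
With H = 3, solve 30 x 3 - 5.5t = +/- target for each target:
  t = (30 x 3 - 76) / 5.5 = 2.55
  t = (30 x 3 + 76) / 5.5 = 30.18
  t = (30 x 3 - 284) / 5.5 = -35.27 (outside (0, 60))
  t = (30 x 3 + 284) / 5.5 = 68 (outside (0, 60))
Valid solutions in (0, 60): {2.55, 30.18} minutes.
The second occurrence is t = 30.18 minutes.
The hands form a 76-degree angle at 30.18 minutes past 3:00.

Final answer: 30.18 minutes past 3:00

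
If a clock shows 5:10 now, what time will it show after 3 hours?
Starting time: 5:10
Adding 0 minutes to 10 minutes: 10 + 0 = 10 minutes
Adding 3 hours: 5 + 3 = 8
Final time: 8:10

Final answer: 8:10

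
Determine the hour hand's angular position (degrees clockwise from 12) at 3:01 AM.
The hour hand moves 30 degrees per hour and 0.5 degrees per minute.
At 3:01: (3) x 30 + 1 x 0.5 = 90 + 0.5 = 90.5 degrees

Final answer: 90.5 degrees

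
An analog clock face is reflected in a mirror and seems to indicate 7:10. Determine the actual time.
Reflection across the vertical (12-6) axis maps a hand at angle A degrees to (360 - A) degrees, which sends a reading of T minutes past 12:00 to (720 - T) minutes past 12:00.
Mirror reads 7:10 = 430 minutes past 12:00.
Actual time: (720 - 430) mod 720 = 290 minutes = 4:50.

Final answer: 4:50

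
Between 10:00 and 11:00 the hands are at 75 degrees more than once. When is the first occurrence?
At t minutes past 10:00, the hour hand is at 30 x 10 + 0.5t degrees and the minute hand is at 6t degrees.
The smaller angle between them is 75 degrees when |30H - 5.5t| = 75 or |30H - 5.5t| = 285.
With H = 10, solve 30 x 10 - 5.5t = +/- target for each target:
  t = (30 x 10 - 75) / 5.5 = 40.91
  t = (30 x 10 + 75) / 5.5 = 68.18 (outside (0, 60))
  t = (30 x 10 - 285) / 5.5 = 2.73
  t = (30 x 10 + 285) / 5.5 = 106.36 (outside (0, 60))
Valid solutions in (0, 60): {2.73, 40.91} minutes.
The first occurrence is t = 2.73 minutes.
The hands form a 75-degree angle at 2.73 minutes past 10:00.

Final answer: 2.73 minutes past 10:00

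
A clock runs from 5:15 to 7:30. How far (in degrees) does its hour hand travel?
The hour hand moves 0.5 degrees per minute.
Time elapsed: 7:30 - 5:15 = 135 minutes
Angular displacement: 135 x 0.5 = 67.5 degrees

Final answer: 67.5 degrees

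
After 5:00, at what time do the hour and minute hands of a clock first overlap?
The minute hand gains 5.5 degrees per minute on the hour hand.
At 5:00, the hour hand is at 150 degrees and the minute hand is at 0 degrees.
The gap is 150 degrees. Time to close: 150/5.5 = 60 x 5/11 = 27.27 minutes.
The hands overlap at 27.27 minutes past 5:00.

Final answer: 27.27 minutes past 5:00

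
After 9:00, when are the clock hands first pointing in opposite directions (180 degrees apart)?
For hands to be 180 degrees apart: |30H - 5.5t| = 180
With H = 9: t = (30 x 9 + 180)/5.5 = 81.82 or t = (30 x 9 - 180)/5.5 = 16.36
First valid solution (0 < t < 60): t = 16.36 minutes
The hands are opposite at 16.36 minutes past 9:00.

Final answer: 16.36 minutes past 9:00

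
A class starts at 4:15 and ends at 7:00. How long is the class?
From 4:15 to 7:00:
(7 x 60 + 0) - (4 x 60 + 15) = 420 - 255 = 165 minutes
= 2 hours and 45 minutes

Final answer: 2 hours and 45 minutes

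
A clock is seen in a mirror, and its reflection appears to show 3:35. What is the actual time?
Reflection across the vertical (12-6) axis maps a hand at angle A degrees to (360 - A) degrees, which sends a reading of T minutes past 12:00 to (720 - T) minutes past 12:00.
Mirror reads 3:35 = 215 minutes past 12:00.
Actual time: (720 - 215) mod 720 = 505 minutes = 8:25.

Final answer: 8:25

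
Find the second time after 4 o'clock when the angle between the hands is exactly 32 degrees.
At t minutes past 4:00, the hour hand is at 30 x 4 + 0.5t degrees and the minute hand is at 6t degrees.
The smaller angle between them is 32 degrees when |30H - 5.5t| = 32 or |30H - 5.5t| = 328.
With H = 4, solve 30 x 4 - 5.5t = +/- target for each target:
  t = (30 x 4 - 32) / 5.5 = 16
  t = (30 x 4 + 32) / 5.5 = 27.64
  t = (30 x 4 - 328) / 5.5 = -37.82 (outside (0, 60))
  t = (30 x 4 + 328) / 5.5 = 81.45 (outside (0, 60))
Valid solutions in (0, 60): {16, 27.64} minutes.
The second occurrence is t = 27.64 minutes.
The hands form a 32-degree angle at 27.64 minutes past 4:00.

Final answer: 27.64 minutes past 4:00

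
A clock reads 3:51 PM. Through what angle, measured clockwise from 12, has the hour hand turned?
The hour hand moves 30 degrees per hour and 0.5 degrees per minute.
At 3:51: (3) x 30 + 51 x 0.5 = 90 + 25.5 = 115.5 degrees

Final answer: 115.5 degrees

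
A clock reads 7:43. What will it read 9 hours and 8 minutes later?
Starting time: 7:43
Adding 8 minutes to 43 minutes: 43 + 8 = 51 minutes
Adding 9 hours: 7 + 9 = 16 - 12 = 4
Final time: 4:51

Final answer: 4:51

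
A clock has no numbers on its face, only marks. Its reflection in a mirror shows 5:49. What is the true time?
Reflection across the vertical (12-6) axis maps a hand at angle A degrees to (360 - A) degrees, which sends a reading of T minutes past 12:00 to (720 - T) minutes past 12:00.
Mirror reads 5:49 = 349 minutes past 12:00.
Actual time: (720 - 349) mod 720 = 371 minutes = 6:11.

Final answer: 6:11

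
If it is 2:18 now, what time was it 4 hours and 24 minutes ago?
Starting time: 2:18 = 138 total minutes past 12:00
Subtracting: 4 hours and 24 minutes = 264 minutes
138 - 264 = -126 (negative, add 12 hours = 720) = 594 minutes
= 9 hours and 54 minutes past 12:00 = 9:54

Final answer: 9:54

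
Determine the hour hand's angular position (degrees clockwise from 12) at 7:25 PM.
The hour hand moves 30 degrees per hour and 0.5 degrees per minute.
At 7:25: (7) x 30 + 25 x 0.5 = 210 + 12.5 = 222.5 degrees

Final answer: 222.5 degrees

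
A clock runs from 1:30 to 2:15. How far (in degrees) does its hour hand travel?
The hour hand moves 0.5 degrees per minute.
Time elapsed: 2:15 - 1:30 = 45 minutes
Angular displacement: 45 x 0.5 = 22.5 degrees

Final answer: 22.5 degrees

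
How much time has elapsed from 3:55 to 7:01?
From 3:55 to 7:01:
(7 x 60 + 1) - (3 x 60 + 55) = 421 - 235 = 186 minutes
= 3 hours and 6 minutes

Final answer: 3 hours and 6 minutes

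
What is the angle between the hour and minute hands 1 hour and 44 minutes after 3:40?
First find the time 1 hour and 44 minutes after 3:40.
Total minutes: 3 x 60 + 40 + 1 x 60 + 44 = 324.
324 mod 720 = 324 minutes = 5:24.
Now compute the angle at 5:24:
Hour hand: 5 x 30 + 24 x 0.5 = 162 degrees
Minute hand: 24 x 6 = 144 degrees
Difference: |162 - 144| = 18 degrees
The angle is 18 degrees

Final answer: 18 degrees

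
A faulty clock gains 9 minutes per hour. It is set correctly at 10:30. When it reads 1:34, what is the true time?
For every 60 true minutes, the faulty clock advances 69 minutes, so 1 faulty-clock minute corresponds to 60/69 true minutes.
From 10:30 to 1:34 on the faulty dial is 184 minutes.
True elapsed: 184 x 60/69 = 160 minutes = 2 hours and 40 minutes.
True time: 10:30 + 2 hours and 40 minutes = 1:10.

Final answer: 1:10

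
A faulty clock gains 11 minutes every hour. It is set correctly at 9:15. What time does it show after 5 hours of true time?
For every 60 true minutes, the faulty clock advances 60 + 11 = 71 minutes.
True elapsed: 5 hours = 300 minutes.
Faulty clock advances: 300 x 71/60 = 355 minutes (drift: 55 minutes ahead).
Shown time: 9:15 + 355 minutes = 3:10.

Final answer: 3:10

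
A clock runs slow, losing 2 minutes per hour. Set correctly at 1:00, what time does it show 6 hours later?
For every 60 true minutes, the faulty clock advances 60 - 2 = 58 minutes.
True elapsed: 6 hours = 360 minutes.
Faulty clock advances: 360 x 58/60 = 348 minutes (drift: 12 minutes behind).
Shown time: 1:00 + 348 minutes = 6:48.

Final answer: 6:48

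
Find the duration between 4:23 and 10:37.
From 4:23 to 10:37:
(10 x 60 + 37) - (4 x 60 + 23) = 637 - 263 = 374 minutes
= 6 hours and 14 minutes

Final answer: 6 hours and 14 minutes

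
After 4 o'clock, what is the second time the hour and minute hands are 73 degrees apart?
At t minutes past 4:00, the hour hand is at 30 x 4 + 0.5t degrees and the minute hand is at 6t degrees.
The smaller angle between them is 73 degrees when |30H - 5.5t| = 73 or |30H - 5.5t| = 287.
With H = 4, solve 30 x 4 - 5.5t = +/- target for each target:
  t = (30 x 4 - 73) / 5.5 = 8.55
  t = (30 x 4 + 73) / 5.5 = 35.09
  t = (30 x 4 - 287) / 5.5 = -30.36 (outside (0, 60))
  t = (30 x 4 + 287) / 5.5 = 74 (outside (0, 60))
Valid solutions in (0, 60): {8.55, 35.09} minutes.
The second occurrence is t = 35.09 minutes.
The hands form a 73-degree angle at 35.09 minutes past 4:00.

Final answer: 35.09 minutes past 4:00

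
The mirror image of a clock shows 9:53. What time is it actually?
Reflection across the vertical (12-6) axis maps a hand at angle A degrees to (360 - A) degrees, which sends a reading of T minutes past 12:00 to (720 - T) minutes past 12:00.
Mirror reads 9:53 = 593 minutes past 12:00.
Actual time: (720 - 593) mod 720 = 127 minutes = 2:07.

Final answer: 2:07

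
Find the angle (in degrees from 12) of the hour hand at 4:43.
The hour hand moves 30 degrees per hour and 0.5 degrees per minute.
At 4:43: (4) x 30 + 43 x 0.5 = 120 + 21.5 = 141.5 degrees

Final answer: 141.5 degrees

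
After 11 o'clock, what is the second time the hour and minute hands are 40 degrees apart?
At t minutes past 11:00, the hour hand is at 30 x 11 + 0.5t degrees and the minute hand is at 6t degrees.
The smaller angle between them is 40 degrees when |30H - 5.5t| = 40 or |30H - 5.5t| = 320.
With H = 11, solve 30 x 11 - 5.5t = +/- target for each target:
  t = (30 x 11 - 40) / 5.5 = 52.73
  t = (30 x 11 + 40) / 5.5 = 67.27 (outside (0, 60))
  t = (30 x 11 - 320) / 5.5 = 1.82
  t = (30 x 11 + 320) / 5.5 = 118.18 (outside (0, 60))
Valid solutions in (0, 60): {1.82, 52.73} minutes.
The second occurrence is t = 52.73 minutes.
The hands form a 40-degree angle at 52.73 minutes past 11:00.

Final answer: 52.73 minutes past 11:00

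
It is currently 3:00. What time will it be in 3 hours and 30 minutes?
Starting time: 3:00
Adding 30 minutes to 0 minutes: 0 + 30 = 30 minutes
Adding 3 hours: 3 + 3 = 6
Final time: 6:30

Final answer: 6:30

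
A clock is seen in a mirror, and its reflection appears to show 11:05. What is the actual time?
Reflection across the vertical (12-6) axis maps a hand at angle A degrees to (360 - A) degrees, which sends a reading of T minutes past 12:00 to (720 - T) minutes past 12:00.
Mirror reads 11:05 = 665 minutes past 12:00.
Actual time: (720 - 665) mod 720 = 55 minutes = 12:55.

Final answer: 12:55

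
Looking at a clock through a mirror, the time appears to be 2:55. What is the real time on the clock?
Reflection across the vertical (12-6) axis maps a hand at angle A degrees to (360 - A) degrees, which sends a reading of T minutes past 12:00 to (720 - T) minutes past 12:00.
Mirror reads 2:55 = 175 minutes past 12:00.
Actual time: (720 - 175) mod 720 = 545 minutes = 9:05.

Final answer: 9:05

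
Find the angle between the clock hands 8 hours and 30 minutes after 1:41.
First find the time 8 hours and 30 minutes after 1:41.
Total minutes: 1 x 60 + 41 + 8 x 60 + 30 = 611.
611 mod 720 = 611 minutes = 10:11.
Now compute the angle at 10:11:
Hour hand: 10 x 30 + 11 x 0.5 = 305.5 degrees
Minute hand: 11 x 6 = 66 degrees
Difference: |305.5 - 66| = 239.5 degrees
Smaller angle: 360 - 239.5 = 120.5 degrees

Final answer: 120.5 degrees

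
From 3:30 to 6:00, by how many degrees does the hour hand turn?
The hour hand moves 0.5 degrees per minute.
Time elapsed: 6:00 - 3:30 = 150 minutes
Angular displacement: 150 x 0.5 = 75 degrees

Final answer: 75 degrees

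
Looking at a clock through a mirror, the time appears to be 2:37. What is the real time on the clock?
Reflection across the vertical (12-6) axis maps a hand at angle A degrees to (360 - A) degrees, which sends a reading of T minutes past 12:00 to (720 - T) minutes past 12:00.
Mirror reads 2:37 = 157 minutes past 12:00.
Actual time: (720 - 157) mod 720 = 563 minutes = 9:23.

Final answer: 9:23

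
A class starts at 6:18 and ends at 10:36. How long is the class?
From 6:18 to 10:36:
(10 x 60 + 36) - (6 x 60 + 18) = 636 - 378 = 258 minutes
= 4 hours and 18 minutes

Final answer: 4 hours and 18 minutes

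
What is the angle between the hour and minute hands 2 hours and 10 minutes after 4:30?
First find the time 2 hours and 10 minutes after 4:30.
Total minutes: 4 x 60 + 30 + 2 x 60 + 10 = 400.
400 mod 720 = 400 minutes = 6:40.
Now compute the angle at 6:40:
Hour hand: 6 x 30 + 40 x 0.5 = 200 degrees
Minute hand: 40 x 6 = 240 degrees
Difference: |200 - 240| = 40 degrees
The angle is 40 degrees

Final answer: 40 degrees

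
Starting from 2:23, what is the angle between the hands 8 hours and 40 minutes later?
First find the time 8 hours and 40 minutes after 2:23.
Total minutes: 2 x 60 + 23 + 8 x 60 + 40 = 663.
663 mod 720 = 663 minutes = 11:03.
Now compute the angle at 11:03:
Hour hand: 11 x 30 + 3 x 0.5 = 331.5 degrees
Minute hand: 3 x 6 = 18 degrees
Difference: |331.5 - 18| = 313.5 degrees
Smaller angle: 360 - 313.5 = 46.5 degrees

Final answer: 46.5 degrees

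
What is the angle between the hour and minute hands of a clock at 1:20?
Hour hand position: 1 x 30 + 20 x 0.5 = 40 degrees
Minute hand position: 20 x 6 = 120 degrees
Difference: |40 - 120| = 80 degrees
The angle between the hands is 80 degrees

Final answer: 80 degrees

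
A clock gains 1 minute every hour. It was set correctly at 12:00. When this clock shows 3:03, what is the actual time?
For every 60 true minutes, the faulty clock advances 61 minutes, so 1 faulty-clock minute corresponds to 60/61 true minutes.
From 12:00 to 3:03 on the faulty dial is 183 minutes.
True elapsed: 183 x 60/61 = 180 minutes = 3 hours.
True time: 12:00 + 3 hours = 3:00.

Final answer: 3:00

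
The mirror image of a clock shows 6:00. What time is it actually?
Reflection across the vertical (12-6) axis maps a hand at angle A degrees to (360 - A) degrees, which sends a reading of T minutes past 12:00 to (720 - T) minutes past 12:00.
Mirror reads 6:00 = 360 minutes past 12:00.
Actual time: (720 - 360) mod 720 = 360 minutes = 6:00.

Final answer: 6:00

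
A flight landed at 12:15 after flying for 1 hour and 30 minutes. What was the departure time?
Starting time: 12:15 = 15 total minutes past 12:00
Subtracting: 1 hour and 30 minutes = 90 minutes
15 - 90 = -75 (negative, add 12 hours = 720) = 645 minutes
= 10 hours and 45 minutes past 12:00 = 10:45

Final answer: 10:45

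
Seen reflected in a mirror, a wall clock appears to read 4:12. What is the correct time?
Reflection across the vertical (12-6) axis maps a hand at angle A degrees to (360 - A) degrees, which sends a reading of T minutes past 12:00 to (720 - T) minutes past 12:00.
Mirror reads 4:12 = 252 minutes past 12:00.
Actual time: (720 - 252) mod 720 = 468 minutes = 7:48.

Final answer: 7:48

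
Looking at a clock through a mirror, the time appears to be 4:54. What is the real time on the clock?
Reflection across the vertical (12-6) axis maps a hand at angle A degrees to (360 - A) degrees, which sends a reading of T minutes past 12:00 to (720 - T) minutes past 12:00.
Mirror reads 4:54 = 294 minutes past 12:00.
Actual time: (720 - 294) mod 720 = 426 minutes = 7:06.

Final answer: 7:06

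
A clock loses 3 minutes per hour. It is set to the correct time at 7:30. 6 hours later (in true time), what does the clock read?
For every 60 true minutes, the faulty clock advances 60 - 3 = 57 minutes.
True elapsed: 6 hours = 360 minutes.
Faulty clock advances: 360 x 57/60 = 342 minutes (drift: 18 minutes behind).
Shown time: 7:30 + 342 minutes = 1:12.

Final answer: 1:12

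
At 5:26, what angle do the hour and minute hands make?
Hour hand position: 5 x 30 + 26 x 0.5 = 163 degrees
Minute hand position: 26 x 6 = 156 degrees
Difference: |163 - 156| = 7 degrees
The angle between the hands is 7 degrees

Final answer: 7 degrees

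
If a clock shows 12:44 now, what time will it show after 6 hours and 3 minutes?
Starting time: 12:44
Adding 3 minutes to 44 minutes: 44 + 3 = 47 minutes
Adding 6 hours: 12 + 6 = 18 - 12 = 6
Final time: 6:47

Final answer: 6:47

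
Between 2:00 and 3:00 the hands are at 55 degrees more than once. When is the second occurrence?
At t minutes past 2:00, the hour hand is at 30 x 2 + 0.5t degrees and the minute hand is at 6t degrees.
The smaller angle between them is 55 degrees when |30H - 5.5t| = 55 or |30H - 5.5t| = 305.
With H = 2, solve 30 x 2 - 5.5t = +/- target for each target:
  t = (30 x 2 - 55) / 5.5 = 0.91
  t = (30 x 2 + 55) / 5.5 = 20.91
  t = (30 x 2 - 305) / 5.5 = -44.55 (outside (0, 60))
  t = (30 x 2 + 305) / 5.5 = 66.36 (outside (0, 60))
Valid solutions in (0, 60): {0.91, 20.91} minutes.
The second occurrence is t = 20.91 minutes.
The hands form a 55-degree angle at 20.91 minutes past 2:00.

Final answer: 20.91 minutes past 2:00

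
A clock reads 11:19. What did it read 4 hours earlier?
Starting time: 11:19 = 679 total minutes past 12:00
Subtracting: 4 hours = 240 minutes
679 - 240 = 439 minutes
= 7 hours and 19 minutes past 12:00 = 7:19

Final answer: 7:19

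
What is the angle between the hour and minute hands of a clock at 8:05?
Hour hand position: 8 x 30 + 5 x 0.5 = 242.5 degrees
Minute hand position: 5 x 6 = 30 degrees
Difference: |242.5 - 30| = 212.5 degrees
Since 212.5 > 180, the smaller angle is 360 - 212.5 = 147.5 degrees

Final answer: 147.5 degrees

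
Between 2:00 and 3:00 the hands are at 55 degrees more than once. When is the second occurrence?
At t minutes past 2:00, the hour hand is at 30 x 2 + 0.5t degrees and the minute hand is at 6t degrees.
The smaller angle between them is 55 degrees when |30H - 5.5t| = 55 or |30H - 5.5t| = 305.
With H = 2, solve 30 x 2 - 5.5t = +/- target for each target:
  t = (30 x 2 - 55) / 5.5 = 0.91
  t = (30 x 2 + 55) / 5.5 = 20.91
  t = (30 x 2 - 305) / 5.5 = -44.55 (outside (0, 60))
  t = (30 x 2 + 305) / 5.5 = 66.36 (outside (0, 60))
Valid solutions in (0, 60): {0.91, 20.91} minutes.
The second occurrence is t = 20.91 minutes.
The hands form a 55-degree angle at 20.91 minutes past 2:00.

Final answer: 20.91 minutes past 2:00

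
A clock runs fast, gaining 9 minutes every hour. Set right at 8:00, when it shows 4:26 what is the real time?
For every 60 true minutes, the faulty clock advances 69 minutes, so 1 faulty-clock minute corresponds to 60/69 true minutes.
From 8:00 to 4:26 on the faulty dial is 506 minutes.
True elapsed: 506 x 60/69 = 440 minutes = 7 hours and 20 minutes.
True time: 8:00 + 7 hours and 20 minutes = 3:20.

Final answer: 3:20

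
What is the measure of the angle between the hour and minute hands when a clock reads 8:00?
Hour hand position: 8 x 30 + 0 x 0.5 = 240 degrees
Minute hand position: 0 x 6 = 0 degrees
Difference: |240 - 0| = 240 degrees
Since 240 > 180, the smaller angle is 360 - 240 = 120 degrees

Final answer: 120 degrees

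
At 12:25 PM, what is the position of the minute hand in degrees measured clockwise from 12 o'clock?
The minute hand moves 6 degrees per minute.
At 12:25: 25 x 6 = 150 degrees

Final answer: 150 degrees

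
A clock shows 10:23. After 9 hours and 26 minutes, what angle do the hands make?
First find the time 9 hours and 26 minutes after 10:23.
Total minutes: 10 x 60 + 23 + 9 x 60 + 26 = 1189.
1189 mod 720 = 469 minutes = 7:49.
Now compute the angle at 7:49:
Hour hand: 7 x 30 + 49 x 0.5 = 234.5 degrees
Minute hand: 49 x 6 = 294 degrees
Difference: |234.5 - 294| = 59.5 degrees
The angle is 59.5 degrees

Final answer: 59.5 degrees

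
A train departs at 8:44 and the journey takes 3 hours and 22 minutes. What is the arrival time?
Starting time: 8:44
Adding 22 minutes to 44 minutes: 44 + 22 = 66 minutes = 1 hour and 6 minutes
Adding 3 hours: 8 + 3 + 1 (carry) = 12
Final time: 12:06

Final answer: 12:06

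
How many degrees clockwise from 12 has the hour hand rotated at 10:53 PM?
The hour hand moves 30 degrees per hour and 0.5 degrees per minute.
At 10:53: (10) x 30 + 53 x 0.5 = 300 + 26.5 = 326.5 degrees

Final answer: 326.5 degrees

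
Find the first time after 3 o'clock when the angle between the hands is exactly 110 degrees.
At t minutes past 3:00, the hour hand is at 30 x 3 + 0.5t degrees and the minute hand is at 6t degrees.
The smaller angle between them is 110 degrees when |30H - 5.5t| = 110 or |30H - 5.5t| = 250.
With H = 3, solve 30 x 3 - 5.5t = +/- target for each target:
  t = (30 x 3 - 110) / 5.5 = -3.64 (outside (0, 60))
  t = (30 x 3 + 110) / 5.5 = 36.36
  t = (30 x 3 - 250) / 5.5 = -29.09 (outside (0, 60))
  t = (30 x 3 + 250) / 5.5 = 61.82 (outside (0, 60))
Valid solutions in (0, 60): {36.36} minutes.
The first occurrence is t = 36.36 minutes.
The hands form a 110-degree angle at 36.36 minutes past 3:00.

Final answer: 36.36 minutes past 3:00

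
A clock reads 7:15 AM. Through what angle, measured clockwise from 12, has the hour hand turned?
The hour hand moves 30 degrees per hour and 0.5 degrees per minute.
At 7:15: (7) x 30 + 15 x 0.5 = 210 + 7.5 = 217.5 degrees

Final answer: 217.5 degrees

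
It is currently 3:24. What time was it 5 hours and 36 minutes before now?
Starting time: 3:24 = 204 total minutes past 12:00
Subtracting: 5 hours and 36 minutes = 336 minutes
204 - 336 = -132 (negative, add 12 hours = 720) = 588 minutes
= 9 hours and 48 minutes past 12:00 = 9:48

Final answer: 9:48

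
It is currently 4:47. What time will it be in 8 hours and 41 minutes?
Starting time: 4:47
Adding 41 minutes to 47 minutes: 47 + 41 = 88 minutes = 1 hour and 28 minutes
Adding 8 hours: 4 + 8 + 1 (carry) = 13 - 12 = 1
Final time: 1:28

Final answer: 1:28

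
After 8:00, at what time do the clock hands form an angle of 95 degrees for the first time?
At t minutes past 8:00, the hour hand is at 30 x 8 + 0.5t degrees and the minute hand is at 6t degrees.
The smaller angle between them is 95 degrees when |30H - 5.5t| = 95 or |30H - 5.5t| = 265.
With H = 8, solve 30 x 8 - 5.5t = +/- target for each target:
  t = (30 x 8 - 95) / 5.5 = 26.36
  t = (30 x 8 + 95) / 5.5 = 60.91 (outside (0, 60))
  t = (30 x 8 - 265) / 5.5 = -4.55 (outside (0, 60))
  t = (30 x 8 + 265) / 5.5 = 91.82 (outside (0, 60))
Valid solutions in (0, 60): {26.36} minutes.
The first occurrence is t = 26.36 minutes.
The hands form a 95-degree angle at 26.36 minutes past 8:00.

Final answer: 26.36 minutes past 8:00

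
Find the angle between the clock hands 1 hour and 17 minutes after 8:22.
First find the time 1 hour and 17 minutes after 8:22.
Total minutes: 8 x 60 + 22 + 1 x 60 + 17 = 579.
579 mod 720 = 579 minutes = 9:39.
Now compute the angle at 9:39:
Hour hand: 9 x 30 + 39 x 0.5 = 289.5 degrees
Minute hand: 39 x 6 = 234 degrees
Difference: |289.5 - 234| = 55.5 degrees
The angle is 55.5 degrees

Final answer: 55.5 degrees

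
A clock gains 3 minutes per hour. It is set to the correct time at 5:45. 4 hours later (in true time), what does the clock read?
For every 60 true minutes, the faulty clock advances 60 + 3 = 63 minutes.
True elapsed: 4 hours = 240 minutes.
Faulty clock advances: 240 x 63/60 = 252 minutes (drift: 12 minutes ahead).
Shown time: 5:45 + 252 minutes = 9:57.

Final answer: 9:57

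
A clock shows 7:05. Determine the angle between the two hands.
Hour hand position: 7 x 30 + 5 x 0.5 = 212.5 degrees
Minute hand position: 5 x 6 = 30 degrees
Difference: |212.5 - 30| = 182.5 degrees
Since 182.5 > 180, the smaller angle is 360 - 182.5 = 177.5 degrees

Final answer: 177.5 degrees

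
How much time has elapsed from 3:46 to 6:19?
From 3:46 to 6:19:
(6 x 60 + 19) - (3 x 60 + 46) = 379 - 226 = 153 minutes
= 2 hours and 33 minutes

Final answer: 2 hours and 33 minutes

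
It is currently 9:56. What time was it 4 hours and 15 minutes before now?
Starting time: 9:56 = 596 total minutes past 12:00
Subtracting: 4 hours and 15 minutes = 255 minutes
596 - 255 = 341 minutes
= 5 hours and 41 minutes past 12:00 = 5:41

Final answer: 5:41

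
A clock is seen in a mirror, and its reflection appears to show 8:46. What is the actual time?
Reflection across the vertical (12-6) axis maps a hand at angle A degrees to (360 - A) degrees, which sends a reading of T minutes past 12:00 to (720 - T) minutes past 12:00.
Mirror reads 8:46 = 526 minutes past 12:00.
Actual time: (720 - 526) mod 720 = 194 minutes = 3:14.

Final answer: 3:14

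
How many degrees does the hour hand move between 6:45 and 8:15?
The hour hand moves 0.5 degrees per minute.
Time elapsed: 8:15 - 6:45 = 90 minutes
Angular displacement: 90 x 0.5 = 45 degrees

Final answer: 45 degrees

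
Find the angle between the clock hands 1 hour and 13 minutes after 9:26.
First find the time 1 hour and 13 minutes after 9:26.
Total minutes: 9 x 60 + 26 + 1 x 60 + 13 = 639.
639 mod 720 = 639 minutes = 10:39.
Now compute the angle at 10:39:
Hour hand: 10 x 30 + 39 x 0.5 = 319.5 degrees
Minute hand: 39 x 6 = 234 degrees
Difference: |319.5 - 234| = 85.5 degrees
The angle is 85.5 degrees

Final answer: 85.5 degrees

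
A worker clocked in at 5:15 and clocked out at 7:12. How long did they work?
From 5:15 to 7:12:
(7 x 60 + 12) - (5 x 60 + 15) = 432 - 315 = 117 minutes
= 1 hour and 57 minutes

Final answer: 1 hour and 57 minutes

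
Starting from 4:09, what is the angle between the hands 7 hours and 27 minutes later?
First find the time 7 hours and 27 minutes after 4:09.
Total minutes: 4 x 60 + 9 + 7 x 60 + 27 = 696.
696 mod 720 = 696 minutes = 11:36.
Now compute the angle at 11:36:
Hour hand: 11 x 30 + 36 x 0.5 = 348 degrees
Minute hand: 36 x 6 = 216 degrees
Difference: |348 - 216| = 132 degrees
The angle is 132 degrees

Final answer: 132 degrees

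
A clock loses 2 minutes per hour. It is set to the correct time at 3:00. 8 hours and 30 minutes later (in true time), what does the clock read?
For every 60 true minutes, the faulty clock advances 60 - 2 = 58 minutes.
True elapsed: 8 hours and 30 minutes = 510 minutes.
Faulty clock advances: 510 x 58/60 = 493 minutes (drift: 17 minutes behind).
Shown time: 3:00 + 493 minutes = 11:13.

Final answer: 11:13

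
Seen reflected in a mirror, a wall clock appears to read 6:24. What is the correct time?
Reflection across the vertical (12-6) axis maps a hand at angle A degrees to (360 - A) degrees, which sends a reading of T minutes past 12:00 to (720 - T) minutes past 12:00.
Mirror reads 6:24 = 384 minutes past 12:00.
Actual time: (720 - 384) mod 720 = 336 minutes = 5:36.

Final answer: 5:36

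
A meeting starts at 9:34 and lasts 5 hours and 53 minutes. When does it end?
Starting time: 9:34
Adding 53 minutes to 34 minutes: 34 + 53 = 87 minutes = 1 hour and 27 minutes
Adding 5 hours: 9 + 5 + 1 (carry) = 15 - 12 = 3
Final time: 3:27

Final answer: 3:27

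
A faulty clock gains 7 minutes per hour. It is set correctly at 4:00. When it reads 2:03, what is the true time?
For every 60 true minutes, the faulty clock advances 67 minutes, so 1 faulty-clock minute corresponds to 60/67 true minutes.
From 4:00 to 2:03 on the faulty dial is 603 minutes.
True elapsed: 603 x 60/67 = 540 minutes = 9 hours.
True time: 4:00 + 9 hours = 1:00.

Final answer: 1:00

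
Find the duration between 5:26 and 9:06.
From 5:26 to 9:06:
(9 x 60 + 6) - (5 x 60 + 26) = 546 - 326 = 220 minutes
= 3 hours and 40 minutes

Final answer: 3 hours and 40 minutes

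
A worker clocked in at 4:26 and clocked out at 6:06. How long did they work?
From 4:26 to 6:06:
(6 x 60 + 6) - (4 x 60 + 26) = 366 - 266 = 100 minutes
= 1 hour and 40 minutes

Final answer: 1 hour and 40 minutes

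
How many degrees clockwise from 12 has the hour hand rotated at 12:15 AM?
The hour hand moves 30 degrees per hour and 0.5 degrees per minute.
At 12:15: (0) x 30 + 15 x 0.5 = 0 + 7.5 = 7.5 degrees

Final answer: 7.5 degrees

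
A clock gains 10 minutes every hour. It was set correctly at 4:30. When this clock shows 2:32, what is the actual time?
For every 60 true minutes, the faulty clock advances 70 minutes, so 1 faulty-clock minute corresponds to 60/70 true minutes.
From 4:30 to 2:32 on the faulty dial is 602 minutes.
True elapsed: 602 x 60/70 = 516 minutes = 8 hours and 36 minutes.
True time: 4:30 + 8 hours and 36 minutes = 1:06.

Final answer: 1:06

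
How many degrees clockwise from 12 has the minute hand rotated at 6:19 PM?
The minute hand moves 6 degrees per minute.
At 6:19: 19 x 6 = 114 degrees

Final answer: 114 degrees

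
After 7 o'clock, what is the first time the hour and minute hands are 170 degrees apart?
At t minutes past 7:00, the hour hand is at 30 x 7 + 0.5t degrees and the minute hand is at 6t degrees.
The smaller angle between them is 170 degrees when |30H - 5.5t| = 170 or |30H - 5.5t| = 190.
With H = 7, solve 30 x 7 - 5.5t = +/- target for each target:
  t = (30 x 7 - 170) / 5.5 = 7.27
  t = (30 x 7 + 170) / 5.5 = 69.09 (outside (0, 60))
  t = (30 x 7 - 190) / 5.5 = 3.64
  t = (30 x 7 + 190) / 5.5 = 72.73 (outside (0, 60))
Valid solutions in (0, 60): {3.64, 7.27} minutes.
The first occurrence is t = 3.64 minutes.
The hands form a 170-degree angle at 3.64 minutes past 7:00.

Final answer: 3.64 minutes past 7:00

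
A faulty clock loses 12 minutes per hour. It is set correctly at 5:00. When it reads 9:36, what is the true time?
For every 60 true minutes, the faulty clock advances 48 minutes, so 1 faulty-clock minute corresponds to 60/48 true minutes.
From 5:00 to 9:36 on the faulty dial is 276 minutes.
True elapsed: 276 x 60/48 = 345 minutes = 5 hours and 45 minutes.
True time: 5:00 + 5 hours and 45 minutes = 10:45.

Final answer: 10:45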